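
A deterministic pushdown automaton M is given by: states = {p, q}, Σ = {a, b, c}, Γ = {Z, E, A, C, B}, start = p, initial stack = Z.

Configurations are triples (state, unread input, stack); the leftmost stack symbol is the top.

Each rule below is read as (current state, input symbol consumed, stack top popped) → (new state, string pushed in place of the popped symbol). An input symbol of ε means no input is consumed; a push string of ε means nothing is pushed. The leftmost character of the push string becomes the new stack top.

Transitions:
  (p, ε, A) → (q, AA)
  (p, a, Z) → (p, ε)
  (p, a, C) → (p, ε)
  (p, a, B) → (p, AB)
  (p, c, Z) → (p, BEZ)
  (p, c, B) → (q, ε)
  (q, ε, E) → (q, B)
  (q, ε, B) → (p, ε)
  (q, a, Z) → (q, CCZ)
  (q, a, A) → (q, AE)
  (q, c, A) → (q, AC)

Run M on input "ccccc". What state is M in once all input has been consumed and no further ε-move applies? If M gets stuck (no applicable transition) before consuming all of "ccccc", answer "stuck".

p

(p, ccccc, Z) ⊢ (p, cccc, BEZ) ⊢ (q, ccc, EZ) ⊢ (q, ccc, BZ) ⊢ (p, ccc, Z) ⊢ (p, cc, BEZ) ⊢ (q, c, EZ) ⊢ (q, c, BZ) ⊢ (p, c, Z) ⊢ (p, ε, BEZ)
All input consumed; M is in state p.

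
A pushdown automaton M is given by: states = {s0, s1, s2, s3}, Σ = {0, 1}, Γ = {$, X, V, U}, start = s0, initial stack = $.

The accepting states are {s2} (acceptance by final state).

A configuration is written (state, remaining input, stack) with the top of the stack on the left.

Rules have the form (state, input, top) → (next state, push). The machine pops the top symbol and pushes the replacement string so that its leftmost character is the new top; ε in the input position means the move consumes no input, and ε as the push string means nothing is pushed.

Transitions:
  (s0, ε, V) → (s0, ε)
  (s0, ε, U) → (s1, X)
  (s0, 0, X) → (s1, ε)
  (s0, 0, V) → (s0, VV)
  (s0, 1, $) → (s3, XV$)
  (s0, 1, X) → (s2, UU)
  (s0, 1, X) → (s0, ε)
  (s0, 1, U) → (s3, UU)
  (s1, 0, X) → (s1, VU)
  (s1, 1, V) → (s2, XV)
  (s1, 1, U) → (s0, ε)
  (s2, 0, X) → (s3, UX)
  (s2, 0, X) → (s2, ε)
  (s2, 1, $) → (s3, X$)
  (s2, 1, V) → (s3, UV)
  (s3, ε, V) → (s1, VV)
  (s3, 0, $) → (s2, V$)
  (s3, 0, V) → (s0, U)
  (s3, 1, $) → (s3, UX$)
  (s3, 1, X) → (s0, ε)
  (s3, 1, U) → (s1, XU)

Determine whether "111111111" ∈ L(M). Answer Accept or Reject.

No computation consumes all input and reaches a final state.

Reject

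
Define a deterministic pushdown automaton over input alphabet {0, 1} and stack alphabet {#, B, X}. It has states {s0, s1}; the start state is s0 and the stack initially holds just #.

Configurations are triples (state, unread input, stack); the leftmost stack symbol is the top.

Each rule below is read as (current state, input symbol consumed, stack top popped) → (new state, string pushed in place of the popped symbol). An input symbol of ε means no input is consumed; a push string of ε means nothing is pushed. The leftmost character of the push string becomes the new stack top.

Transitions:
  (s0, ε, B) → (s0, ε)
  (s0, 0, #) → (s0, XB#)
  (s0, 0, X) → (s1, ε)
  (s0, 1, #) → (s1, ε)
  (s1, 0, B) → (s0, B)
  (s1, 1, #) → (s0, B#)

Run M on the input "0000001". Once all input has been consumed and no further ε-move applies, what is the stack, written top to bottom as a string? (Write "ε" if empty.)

(s0, 0000001, #)
  read 0, top #: go to s0, push XB# → (s0, 000001, XB#)
  read 0, top X: go to s1, push ε → (s1, 00001, B#)
  read 0, top B: go to s0, push B → (s0, 0001, B#)
  ε-move, top B: go to s0, push ε → (s0, 0001, #)
  read 0, top #: go to s0, push XB# → (s0, 001, XB#)
  read 0, top X: go to s1, push ε → (s1, 01, B#)
  read 0, top B: go to s0, push B → (s0, 1, B#)
  ε-move, top B: go to s0, push ε → (s0, 1, #)
  read 1, top #: go to s1, push ε → (s1, ε, ε)
All input consumed in state s1 with stack ε.

ε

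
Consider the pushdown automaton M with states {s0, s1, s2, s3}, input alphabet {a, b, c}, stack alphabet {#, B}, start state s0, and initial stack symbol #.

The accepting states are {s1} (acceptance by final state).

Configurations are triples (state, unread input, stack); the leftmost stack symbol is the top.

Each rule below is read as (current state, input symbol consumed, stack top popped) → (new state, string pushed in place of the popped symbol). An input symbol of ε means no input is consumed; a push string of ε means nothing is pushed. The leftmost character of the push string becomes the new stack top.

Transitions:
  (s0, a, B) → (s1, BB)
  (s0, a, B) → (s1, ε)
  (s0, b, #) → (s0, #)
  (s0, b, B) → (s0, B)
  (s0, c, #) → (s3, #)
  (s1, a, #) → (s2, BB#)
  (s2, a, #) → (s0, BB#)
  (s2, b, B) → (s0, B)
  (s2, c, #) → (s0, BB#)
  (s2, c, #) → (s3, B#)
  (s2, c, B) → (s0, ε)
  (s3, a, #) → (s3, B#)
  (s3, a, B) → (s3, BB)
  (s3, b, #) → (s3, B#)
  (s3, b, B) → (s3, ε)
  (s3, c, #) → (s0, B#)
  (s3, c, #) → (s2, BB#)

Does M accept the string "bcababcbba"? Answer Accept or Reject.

Accept

One accepting computation: (s0, bcababcbba, #) ⊢ (s0, cababcbba, #) ⊢ (s3, ababcbba, #) ⊢ (s3, babcbba, B#) ⊢ (s3, abcbba, #) ⊢ (s3, bcbba, B#) ⊢ (s3, cbba, #) ⊢ (s0, bba, B#) ⊢ (s0, ba, B#) ⊢ (s0, a, B#) ⊢ (s1, ε, BB#)
All input consumed and state s1 ∈ F.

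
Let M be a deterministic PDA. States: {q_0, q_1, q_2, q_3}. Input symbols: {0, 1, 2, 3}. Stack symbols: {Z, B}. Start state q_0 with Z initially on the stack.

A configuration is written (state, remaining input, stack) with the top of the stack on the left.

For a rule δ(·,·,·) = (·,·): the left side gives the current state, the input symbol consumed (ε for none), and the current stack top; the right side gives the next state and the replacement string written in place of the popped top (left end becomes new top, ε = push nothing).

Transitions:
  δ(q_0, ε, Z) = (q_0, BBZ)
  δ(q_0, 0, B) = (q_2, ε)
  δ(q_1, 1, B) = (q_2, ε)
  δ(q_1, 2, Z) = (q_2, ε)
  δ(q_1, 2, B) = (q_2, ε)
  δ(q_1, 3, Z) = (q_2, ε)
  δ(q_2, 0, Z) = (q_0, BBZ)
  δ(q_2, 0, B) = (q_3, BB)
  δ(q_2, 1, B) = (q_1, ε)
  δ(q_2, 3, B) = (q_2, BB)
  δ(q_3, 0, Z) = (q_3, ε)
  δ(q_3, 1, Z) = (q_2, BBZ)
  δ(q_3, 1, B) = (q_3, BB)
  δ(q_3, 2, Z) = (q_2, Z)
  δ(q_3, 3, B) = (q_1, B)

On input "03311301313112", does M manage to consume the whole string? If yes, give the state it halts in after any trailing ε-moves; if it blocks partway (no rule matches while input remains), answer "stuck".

stuck

(q_0, 03311301313112, Z) ⊢ (q_0, 03311301313112, BBZ) ⊢ (q_2, 3311301313112, BZ) ⊢ (q_2, 311301313112, BBZ) ⊢ (q_2, 11301313112, BBBZ) ⊢ (q_1, 1301313112, BBZ) ⊢ (q_2, 301313112, BZ) ⊢ (q_2, 01313112, BBZ) ⊢ (q_3, 1313112, BBBZ) ⊢ (q_3, 313112, BBBBZ) ⊢ (q_1, 13112, BBBBZ) ⊢ (q_2, 3112, BBBZ) ⊢ (q_2, 112, BBBBZ) ⊢ (q_1, 12, BBBZ) ⊢ (q_2, 2, BBZ)
No transition for (q_2, 2, top B); M blocks with input 2 remaining.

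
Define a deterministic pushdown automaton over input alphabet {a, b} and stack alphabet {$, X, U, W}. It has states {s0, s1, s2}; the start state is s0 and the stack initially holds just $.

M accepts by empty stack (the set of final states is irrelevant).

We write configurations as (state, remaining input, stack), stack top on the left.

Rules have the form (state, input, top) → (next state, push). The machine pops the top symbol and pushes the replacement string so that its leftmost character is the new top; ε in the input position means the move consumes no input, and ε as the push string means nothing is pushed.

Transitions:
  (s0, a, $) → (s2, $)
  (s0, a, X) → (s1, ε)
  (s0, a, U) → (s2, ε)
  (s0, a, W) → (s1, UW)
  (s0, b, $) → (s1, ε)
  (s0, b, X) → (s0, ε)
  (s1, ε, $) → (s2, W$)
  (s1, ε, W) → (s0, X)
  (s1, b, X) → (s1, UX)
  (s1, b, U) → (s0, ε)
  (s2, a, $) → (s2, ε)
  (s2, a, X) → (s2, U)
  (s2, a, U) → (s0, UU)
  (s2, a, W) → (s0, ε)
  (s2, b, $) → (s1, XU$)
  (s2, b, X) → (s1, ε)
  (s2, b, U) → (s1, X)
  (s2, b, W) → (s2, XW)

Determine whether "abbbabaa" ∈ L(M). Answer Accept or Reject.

Accept

(s0, abbbabaa, $)
  read a, top $: go to s2, push $ → (s2, bbbabaa, $)
  read b, top $: go to s1, push XU$ → (s1, bbabaa, XU$)
  read b, top X: go to s1, push UX → (s1, babaa, UXU$)
  read b, top U: go to s0, push ε → (s0, abaa, XU$)
  read a, top X: go to s1, push ε → (s1, baa, U$)
  read b, top U: go to s0, push ε → (s0, aa, $)
  read a, top $: go to s2, push $ → (s2, a, $)
  read a, top $: go to s2, push ε → (s2, ε, ε)
All input consumed and the stack is empty.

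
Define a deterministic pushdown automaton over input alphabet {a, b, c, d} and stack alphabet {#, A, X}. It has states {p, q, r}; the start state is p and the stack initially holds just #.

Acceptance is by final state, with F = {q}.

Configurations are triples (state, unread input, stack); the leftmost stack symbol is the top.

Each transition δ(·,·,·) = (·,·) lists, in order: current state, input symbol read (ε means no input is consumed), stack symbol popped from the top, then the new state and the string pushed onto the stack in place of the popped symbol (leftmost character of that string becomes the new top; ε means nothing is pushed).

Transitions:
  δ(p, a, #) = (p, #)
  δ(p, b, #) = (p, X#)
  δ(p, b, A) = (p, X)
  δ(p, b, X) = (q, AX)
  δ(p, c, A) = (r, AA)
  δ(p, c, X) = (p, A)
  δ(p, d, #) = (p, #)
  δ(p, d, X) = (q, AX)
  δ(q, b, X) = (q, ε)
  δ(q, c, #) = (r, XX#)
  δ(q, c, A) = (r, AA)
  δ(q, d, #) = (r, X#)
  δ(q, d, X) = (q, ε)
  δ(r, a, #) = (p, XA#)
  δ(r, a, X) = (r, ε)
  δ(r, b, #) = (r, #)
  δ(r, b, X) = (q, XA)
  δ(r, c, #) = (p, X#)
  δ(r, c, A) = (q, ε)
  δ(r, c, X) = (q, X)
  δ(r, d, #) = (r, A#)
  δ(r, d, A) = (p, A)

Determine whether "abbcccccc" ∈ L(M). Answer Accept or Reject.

(p, abbcccccc, #)
  read a, top #: go to p, push # → (p, bbcccccc, #)
  read b, top #: go to p, push X# → (p, bcccccc, X#)
  read b, top X: go to q, push AX → (q, cccccc, AX#)
  read c, top A: go to r, push AA → (r, ccccc, AAX#)
  read c, top A: go to q, push ε → (q, cccc, AX#)
  read c, top A: go to r, push AA → (r, ccc, AAX#)
  read c, top A: go to q, push ε → (q, cc, AX#)
  read c, top A: go to r, push AA → (r, c, AAX#)
  read c, top A: go to q, push ε → (q, ε, AX#)
All input consumed; state q ∈ F.

Accept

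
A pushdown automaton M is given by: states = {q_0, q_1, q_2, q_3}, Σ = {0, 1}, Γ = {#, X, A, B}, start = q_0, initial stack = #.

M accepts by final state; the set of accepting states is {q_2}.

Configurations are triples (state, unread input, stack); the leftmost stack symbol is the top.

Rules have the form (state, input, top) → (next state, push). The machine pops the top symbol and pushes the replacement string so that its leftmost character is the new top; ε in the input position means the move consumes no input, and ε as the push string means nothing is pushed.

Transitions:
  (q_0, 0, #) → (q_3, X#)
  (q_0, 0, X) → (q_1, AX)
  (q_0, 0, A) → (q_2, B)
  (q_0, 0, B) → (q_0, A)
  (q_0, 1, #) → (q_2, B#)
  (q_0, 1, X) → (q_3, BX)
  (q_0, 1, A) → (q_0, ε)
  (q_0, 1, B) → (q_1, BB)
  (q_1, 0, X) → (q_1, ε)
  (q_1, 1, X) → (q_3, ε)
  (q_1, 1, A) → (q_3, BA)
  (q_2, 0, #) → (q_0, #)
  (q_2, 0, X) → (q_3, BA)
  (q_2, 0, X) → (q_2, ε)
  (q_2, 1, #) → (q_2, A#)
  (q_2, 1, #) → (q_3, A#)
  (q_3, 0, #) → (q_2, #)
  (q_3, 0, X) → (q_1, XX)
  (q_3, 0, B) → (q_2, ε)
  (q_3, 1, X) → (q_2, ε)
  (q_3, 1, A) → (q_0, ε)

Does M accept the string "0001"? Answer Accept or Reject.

Reject

No computation consumes all input and reaches a final state.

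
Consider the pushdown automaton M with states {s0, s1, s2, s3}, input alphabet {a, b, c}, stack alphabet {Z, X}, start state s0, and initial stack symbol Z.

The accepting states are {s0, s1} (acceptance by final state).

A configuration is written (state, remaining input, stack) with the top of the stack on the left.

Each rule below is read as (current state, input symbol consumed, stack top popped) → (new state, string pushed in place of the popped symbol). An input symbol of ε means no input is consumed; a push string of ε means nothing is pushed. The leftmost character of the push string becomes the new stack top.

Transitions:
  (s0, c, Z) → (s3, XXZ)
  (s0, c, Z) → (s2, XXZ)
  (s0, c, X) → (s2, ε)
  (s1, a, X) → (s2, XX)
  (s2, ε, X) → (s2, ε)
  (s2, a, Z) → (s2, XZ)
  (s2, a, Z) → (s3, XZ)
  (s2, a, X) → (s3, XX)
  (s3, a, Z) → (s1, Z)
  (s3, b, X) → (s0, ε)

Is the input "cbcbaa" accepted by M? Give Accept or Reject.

No computation consumes all input and reaches a final state.

Reject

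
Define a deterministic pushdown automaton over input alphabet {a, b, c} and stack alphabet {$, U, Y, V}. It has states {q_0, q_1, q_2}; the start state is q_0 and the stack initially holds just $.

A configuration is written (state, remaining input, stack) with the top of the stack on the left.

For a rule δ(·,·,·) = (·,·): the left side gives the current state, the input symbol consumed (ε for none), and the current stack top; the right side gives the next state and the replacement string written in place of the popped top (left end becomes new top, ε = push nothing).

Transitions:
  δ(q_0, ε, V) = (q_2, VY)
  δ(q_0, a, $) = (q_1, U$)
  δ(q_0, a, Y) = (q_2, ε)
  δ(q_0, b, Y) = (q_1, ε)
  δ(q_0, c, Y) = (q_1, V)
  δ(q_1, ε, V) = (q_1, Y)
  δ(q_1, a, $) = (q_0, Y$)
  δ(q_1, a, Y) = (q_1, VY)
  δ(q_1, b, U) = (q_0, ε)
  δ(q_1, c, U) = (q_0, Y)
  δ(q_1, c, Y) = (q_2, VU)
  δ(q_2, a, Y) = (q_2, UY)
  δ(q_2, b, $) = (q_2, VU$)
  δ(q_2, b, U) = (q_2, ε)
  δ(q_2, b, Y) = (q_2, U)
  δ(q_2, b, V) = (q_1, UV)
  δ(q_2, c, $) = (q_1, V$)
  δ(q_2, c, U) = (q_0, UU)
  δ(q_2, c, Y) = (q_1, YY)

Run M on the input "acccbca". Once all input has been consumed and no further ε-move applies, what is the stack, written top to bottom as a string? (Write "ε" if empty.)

VU$

(q_0, acccbca, $)
  read a, top $: go to q_1, push U$ → (q_1, cccbca, U$)
  read c, top U: go to q_0, push Y → (q_0, ccbca, Y$)
  read c, top Y: go to q_1, push V → (q_1, cbca, V$)
  ε-move, top V: go to q_1, push Y → (q_1, cbca, Y$)
  read c, top Y: go to q_2, push VU → (q_2, bca, VU$)
  read b, top V: go to q_1, push UV → (q_1, ca, UVU$)
  read c, top U: go to q_0, push Y → (q_0, a, YVU$)
  read a, top Y: go to q_2, push ε → (q_2, ε, VU$)
All input consumed in state q_2 with stack VU$.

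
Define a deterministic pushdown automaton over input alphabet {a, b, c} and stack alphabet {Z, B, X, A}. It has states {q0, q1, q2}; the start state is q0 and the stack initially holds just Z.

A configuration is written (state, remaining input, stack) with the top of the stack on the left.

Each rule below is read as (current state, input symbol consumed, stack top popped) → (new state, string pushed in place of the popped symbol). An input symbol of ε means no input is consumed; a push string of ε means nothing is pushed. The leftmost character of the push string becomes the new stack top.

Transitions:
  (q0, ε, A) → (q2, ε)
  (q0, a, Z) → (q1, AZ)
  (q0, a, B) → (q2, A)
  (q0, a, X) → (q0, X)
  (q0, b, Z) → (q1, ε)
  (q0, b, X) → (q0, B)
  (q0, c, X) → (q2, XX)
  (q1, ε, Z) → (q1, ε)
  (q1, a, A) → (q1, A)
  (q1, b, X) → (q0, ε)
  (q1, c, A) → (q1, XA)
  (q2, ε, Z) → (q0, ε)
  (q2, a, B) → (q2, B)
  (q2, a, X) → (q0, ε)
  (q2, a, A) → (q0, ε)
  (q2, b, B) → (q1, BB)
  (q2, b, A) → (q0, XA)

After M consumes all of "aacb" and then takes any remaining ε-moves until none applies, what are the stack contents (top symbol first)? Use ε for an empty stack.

(q0, aacb, Z)
  read a, top Z: go to q1, push AZ → (q1, acb, AZ)
  read a, top A: go to q1, push A → (q1, cb, AZ)
  read c, top A: go to q1, push XA → (q1, b, XAZ)
  read b, top X: go to q0, push ε → (q0, ε, AZ)
  ε-move, top A: go to q2, push ε → (q2, ε, Z)
  ε-move, top Z: go to q0, push ε → (q0, ε, ε)
All input consumed in state q0 with stack ε.

ε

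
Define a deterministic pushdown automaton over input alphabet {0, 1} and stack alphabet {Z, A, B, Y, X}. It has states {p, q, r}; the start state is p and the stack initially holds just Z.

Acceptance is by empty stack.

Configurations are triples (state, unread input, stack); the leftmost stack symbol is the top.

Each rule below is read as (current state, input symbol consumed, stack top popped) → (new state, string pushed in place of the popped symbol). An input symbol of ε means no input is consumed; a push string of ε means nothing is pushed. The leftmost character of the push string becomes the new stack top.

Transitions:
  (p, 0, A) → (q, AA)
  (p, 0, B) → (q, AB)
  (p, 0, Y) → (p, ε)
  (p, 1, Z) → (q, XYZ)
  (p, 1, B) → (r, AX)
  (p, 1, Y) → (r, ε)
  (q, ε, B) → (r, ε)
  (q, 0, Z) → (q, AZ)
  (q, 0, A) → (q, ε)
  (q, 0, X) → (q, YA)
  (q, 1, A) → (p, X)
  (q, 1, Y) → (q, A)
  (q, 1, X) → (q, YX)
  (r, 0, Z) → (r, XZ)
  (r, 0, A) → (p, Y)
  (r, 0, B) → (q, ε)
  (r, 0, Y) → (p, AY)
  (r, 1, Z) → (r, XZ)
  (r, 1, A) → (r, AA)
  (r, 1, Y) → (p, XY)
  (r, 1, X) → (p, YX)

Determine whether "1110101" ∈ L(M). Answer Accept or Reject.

Reject

(p, 1110101, Z)
  read 1, top Z: go to q, push XYZ → (q, 110101, XYZ)
  read 1, top X: go to q, push YX → (q, 10101, YXYZ)
  read 1, top Y: go to q, push A → (q, 0101, AXYZ)
  read 0, top A: go to q, push ε → (q, 101, XYZ)
  read 1, top X: go to q, push YX → (q, 01, YXYZ)
No transition applies at (q, 01, YXYZ); input not fully consumed.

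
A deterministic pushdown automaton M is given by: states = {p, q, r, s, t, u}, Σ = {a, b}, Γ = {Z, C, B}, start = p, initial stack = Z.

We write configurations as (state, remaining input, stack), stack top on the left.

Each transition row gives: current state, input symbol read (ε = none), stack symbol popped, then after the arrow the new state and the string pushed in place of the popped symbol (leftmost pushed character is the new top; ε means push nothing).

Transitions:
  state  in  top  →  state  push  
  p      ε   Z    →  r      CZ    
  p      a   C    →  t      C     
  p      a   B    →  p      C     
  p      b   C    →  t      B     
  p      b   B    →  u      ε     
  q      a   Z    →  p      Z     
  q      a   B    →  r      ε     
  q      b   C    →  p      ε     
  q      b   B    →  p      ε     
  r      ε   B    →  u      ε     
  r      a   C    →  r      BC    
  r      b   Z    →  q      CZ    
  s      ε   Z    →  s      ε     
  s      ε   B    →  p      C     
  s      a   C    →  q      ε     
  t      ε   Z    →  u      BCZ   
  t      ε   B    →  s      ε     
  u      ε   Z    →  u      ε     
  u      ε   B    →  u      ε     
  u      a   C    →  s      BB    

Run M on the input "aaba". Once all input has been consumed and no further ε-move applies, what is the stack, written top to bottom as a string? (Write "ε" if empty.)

CZ

(p, aaba, Z)
  ε-move, top Z: go to r, push CZ → (r, aaba, CZ)
  read a, top C: go to r, push BC → (r, aba, BCZ)
  ε-move, top B: go to u, push ε → (u, aba, CZ)
  read a, top C: go to s, push BB → (s, ba, BBZ)
  ε-move, top B: go to p, push C → (p, ba, CBZ)
  read b, top C: go to t, push B → (t, a, BBZ)
  ε-move, top B: go to s, push ε → (s, a, BZ)
  ε-move, top B: go to p, push C → (p, a, CZ)
  read a, top C: go to t, push C → (t, ε, CZ)
All input consumed in state t with stack CZ.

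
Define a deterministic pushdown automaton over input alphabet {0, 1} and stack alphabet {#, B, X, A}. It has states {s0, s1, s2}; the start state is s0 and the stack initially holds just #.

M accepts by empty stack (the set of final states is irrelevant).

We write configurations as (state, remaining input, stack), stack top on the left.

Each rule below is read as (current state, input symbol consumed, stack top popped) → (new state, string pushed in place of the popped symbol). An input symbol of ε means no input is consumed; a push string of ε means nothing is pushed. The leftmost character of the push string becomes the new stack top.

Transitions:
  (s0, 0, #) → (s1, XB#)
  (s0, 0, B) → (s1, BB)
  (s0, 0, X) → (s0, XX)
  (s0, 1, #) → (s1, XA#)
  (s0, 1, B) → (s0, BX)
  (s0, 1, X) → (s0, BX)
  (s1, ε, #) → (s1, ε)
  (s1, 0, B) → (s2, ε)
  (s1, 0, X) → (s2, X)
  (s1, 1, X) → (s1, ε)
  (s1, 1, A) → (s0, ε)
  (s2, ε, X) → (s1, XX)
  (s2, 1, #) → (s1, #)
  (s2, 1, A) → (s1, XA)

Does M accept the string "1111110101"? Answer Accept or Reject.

Accept

(s0, 1111110101, #)
  read 1, top #: go to s1, push XA# → (s1, 111110101, XA#)
  read 1, top X: go to s1, push ε → (s1, 11110101, A#)
  read 1, top A: go to s0, push ε → (s0, 1110101, #)
  read 1, top #: go to s1, push XA# → (s1, 110101, XA#)
  read 1, top X: go to s1, push ε → (s1, 10101, A#)
  read 1, top A: go to s0, push ε → (s0, 0101, #)
  read 0, top #: go to s1, push XB# → (s1, 101, XB#)
  read 1, top X: go to s1, push ε → (s1, 01, B#)
  read 0, top B: go to s2, push ε → (s2, 1, #)
  read 1, top #: go to s1, push # → (s1, ε, #)
  ε-move, top #: go to s1, push ε → (s1, ε, ε)
All input consumed and the stack is empty.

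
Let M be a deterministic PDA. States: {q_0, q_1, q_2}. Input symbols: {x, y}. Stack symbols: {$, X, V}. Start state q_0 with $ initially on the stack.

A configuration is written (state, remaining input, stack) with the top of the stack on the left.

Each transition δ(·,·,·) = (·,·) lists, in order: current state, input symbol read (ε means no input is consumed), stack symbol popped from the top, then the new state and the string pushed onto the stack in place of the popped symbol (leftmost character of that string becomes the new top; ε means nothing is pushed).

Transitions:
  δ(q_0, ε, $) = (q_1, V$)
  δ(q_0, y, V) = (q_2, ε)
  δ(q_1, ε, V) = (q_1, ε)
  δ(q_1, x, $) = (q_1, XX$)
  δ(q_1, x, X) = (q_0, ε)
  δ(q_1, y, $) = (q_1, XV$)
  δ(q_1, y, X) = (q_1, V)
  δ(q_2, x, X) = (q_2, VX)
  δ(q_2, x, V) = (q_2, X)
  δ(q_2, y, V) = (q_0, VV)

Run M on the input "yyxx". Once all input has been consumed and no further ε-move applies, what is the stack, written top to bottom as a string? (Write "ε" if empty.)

(q_0, yyxx, $)
  ε-move, top $: go to q_1, push V$ → (q_1, yyxx, V$)
  ε-move, top V: go to q_1, push ε → (q_1, yyxx, $)
  read y, top $: go to q_1, push XV$ → (q_1, yxx, XV$)
  read y, top X: go to q_1, push V → (q_1, xx, VV$)
  ε-move, top V: go to q_1, push ε → (q_1, xx, V$)
  ε-move, top V: go to q_1, push ε → (q_1, xx, $)
  read x, top $: go to q_1, push XX$ → (q_1, x, XX$)
  read x, top X: go to q_0, push ε → (q_0, ε, X$)
All input consumed in state q_0 with stack X$.

X$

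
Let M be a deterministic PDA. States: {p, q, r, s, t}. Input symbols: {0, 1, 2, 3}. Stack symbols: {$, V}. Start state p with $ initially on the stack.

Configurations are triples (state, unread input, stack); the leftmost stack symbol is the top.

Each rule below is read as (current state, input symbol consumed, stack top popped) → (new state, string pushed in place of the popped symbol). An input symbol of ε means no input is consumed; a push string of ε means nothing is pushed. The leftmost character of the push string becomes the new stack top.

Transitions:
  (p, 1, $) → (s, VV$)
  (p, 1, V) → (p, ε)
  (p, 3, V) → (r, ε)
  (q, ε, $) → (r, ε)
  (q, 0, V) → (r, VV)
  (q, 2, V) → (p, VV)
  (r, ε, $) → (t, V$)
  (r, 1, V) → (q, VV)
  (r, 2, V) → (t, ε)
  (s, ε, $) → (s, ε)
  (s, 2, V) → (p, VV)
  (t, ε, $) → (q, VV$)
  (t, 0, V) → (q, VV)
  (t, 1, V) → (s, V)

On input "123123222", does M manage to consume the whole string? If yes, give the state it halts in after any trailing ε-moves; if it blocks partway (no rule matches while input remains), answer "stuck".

(p, 123123222, $)
  read 1, top $: go to s, push VV$ → (s, 23123222, VV$)
  read 2, top V: go to p, push VV → (p, 3123222, VVV$)
  read 3, top V: go to r, push ε → (r, 123222, VV$)
  read 1, top V: go to q, push VV → (q, 23222, VVV$)
  read 2, top V: go to p, push VV → (p, 3222, VVVV$)
  read 3, top V: go to r, push ε → (r, 222, VVV$)
  read 2, top V: go to t, push ε → (t, 22, VV$)
No transition for (t, 2, top V); M blocks with input 22 remaining.

stuck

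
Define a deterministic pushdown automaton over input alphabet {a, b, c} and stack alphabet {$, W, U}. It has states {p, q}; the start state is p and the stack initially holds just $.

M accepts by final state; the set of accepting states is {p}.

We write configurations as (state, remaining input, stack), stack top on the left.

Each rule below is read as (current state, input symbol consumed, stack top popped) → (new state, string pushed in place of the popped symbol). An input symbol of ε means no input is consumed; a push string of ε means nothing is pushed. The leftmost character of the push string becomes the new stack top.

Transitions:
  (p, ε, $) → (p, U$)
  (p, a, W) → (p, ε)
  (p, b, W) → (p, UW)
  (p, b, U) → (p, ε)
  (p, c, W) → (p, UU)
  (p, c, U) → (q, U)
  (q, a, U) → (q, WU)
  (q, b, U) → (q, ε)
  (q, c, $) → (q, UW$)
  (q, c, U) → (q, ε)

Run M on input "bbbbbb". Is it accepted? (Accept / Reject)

Accept

(p, bbbbbb, $) ⊢ (p, bbbbbb, U$) ⊢ (p, bbbbb, $) ⊢ (p, bbbbb, U$) ⊢ (p, bbbb, $) ⊢ (p, bbbb, U$) ⊢ (p, bbb, $) ⊢ (p, bbb, U$) ⊢ (p, bb, $) ⊢ (p, bb, U$) ⊢ (p, b, $) ⊢ (p, b, U$) ⊢ (p, ε, $)
All input consumed; state p ∈ F.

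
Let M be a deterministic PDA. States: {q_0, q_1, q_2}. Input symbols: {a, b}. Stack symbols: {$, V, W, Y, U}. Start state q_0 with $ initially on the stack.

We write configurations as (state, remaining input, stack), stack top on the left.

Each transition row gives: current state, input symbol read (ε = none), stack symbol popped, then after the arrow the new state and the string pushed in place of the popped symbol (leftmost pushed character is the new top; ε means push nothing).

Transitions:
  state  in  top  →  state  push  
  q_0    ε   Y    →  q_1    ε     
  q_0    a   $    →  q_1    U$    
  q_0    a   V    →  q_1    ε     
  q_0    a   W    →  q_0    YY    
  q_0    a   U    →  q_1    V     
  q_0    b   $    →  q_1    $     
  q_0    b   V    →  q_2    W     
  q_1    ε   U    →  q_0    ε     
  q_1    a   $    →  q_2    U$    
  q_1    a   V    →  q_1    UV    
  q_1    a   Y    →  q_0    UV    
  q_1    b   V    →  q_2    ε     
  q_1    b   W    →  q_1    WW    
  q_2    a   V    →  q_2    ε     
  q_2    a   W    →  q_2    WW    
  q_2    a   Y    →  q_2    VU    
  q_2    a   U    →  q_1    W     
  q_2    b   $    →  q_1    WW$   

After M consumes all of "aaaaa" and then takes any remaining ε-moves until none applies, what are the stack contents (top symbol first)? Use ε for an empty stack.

$

(q_0, aaaaa, $)
  read a, top $: go to q_1, push U$ → (q_1, aaaa, U$)
  ε-move, top U: go to q_0, push ε → (q_0, aaaa, $)
  read a, top $: go to q_1, push U$ → (q_1, aaa, U$)
  ε-move, top U: go to q_0, push ε → (q_0, aaa, $)
  read a, top $: go to q_1, push U$ → (q_1, aa, U$)
  ε-move, top U: go to q_0, push ε → (q_0, aa, $)
  read a, top $: go to q_1, push U$ → (q_1, a, U$)
  ε-move, top U: go to q_0, push ε → (q_0, a, $)
  read a, top $: go to q_1, push U$ → (q_1, ε, U$)
  ε-move, top U: go to q_0, push ε → (q_0, ε, $)
All input consumed in state q_0 with stack $.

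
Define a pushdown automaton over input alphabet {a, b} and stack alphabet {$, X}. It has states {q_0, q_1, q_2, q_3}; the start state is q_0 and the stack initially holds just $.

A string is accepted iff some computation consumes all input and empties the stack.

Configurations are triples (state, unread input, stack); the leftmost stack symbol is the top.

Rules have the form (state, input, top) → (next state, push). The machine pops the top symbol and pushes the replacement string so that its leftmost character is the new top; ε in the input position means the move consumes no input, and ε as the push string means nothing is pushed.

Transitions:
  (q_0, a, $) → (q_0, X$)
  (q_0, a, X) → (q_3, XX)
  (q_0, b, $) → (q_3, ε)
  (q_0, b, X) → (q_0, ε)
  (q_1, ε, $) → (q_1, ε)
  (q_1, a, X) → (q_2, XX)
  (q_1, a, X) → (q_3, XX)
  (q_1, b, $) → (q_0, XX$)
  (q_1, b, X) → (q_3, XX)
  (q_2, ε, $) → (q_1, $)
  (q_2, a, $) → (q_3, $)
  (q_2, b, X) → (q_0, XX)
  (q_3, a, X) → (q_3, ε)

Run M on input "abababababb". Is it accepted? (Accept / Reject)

Accept

One accepting computation: (q_0, abababababb, $) ⊢ (q_0, bababababb, X$) ⊢ (q_0, ababababb, $) ⊢ (q_0, babababb, X$) ⊢ (q_0, abababb, $) ⊢ (q_0, bababb, X$) ⊢ (q_0, ababb, $) ⊢ (q_0, babb, X$) ⊢ (q_0, abb, $) ⊢ (q_0, bb, X$) ⊢ (q_0, b, $) ⊢ (q_3, ε, ε)
All input consumed and the stack is empty.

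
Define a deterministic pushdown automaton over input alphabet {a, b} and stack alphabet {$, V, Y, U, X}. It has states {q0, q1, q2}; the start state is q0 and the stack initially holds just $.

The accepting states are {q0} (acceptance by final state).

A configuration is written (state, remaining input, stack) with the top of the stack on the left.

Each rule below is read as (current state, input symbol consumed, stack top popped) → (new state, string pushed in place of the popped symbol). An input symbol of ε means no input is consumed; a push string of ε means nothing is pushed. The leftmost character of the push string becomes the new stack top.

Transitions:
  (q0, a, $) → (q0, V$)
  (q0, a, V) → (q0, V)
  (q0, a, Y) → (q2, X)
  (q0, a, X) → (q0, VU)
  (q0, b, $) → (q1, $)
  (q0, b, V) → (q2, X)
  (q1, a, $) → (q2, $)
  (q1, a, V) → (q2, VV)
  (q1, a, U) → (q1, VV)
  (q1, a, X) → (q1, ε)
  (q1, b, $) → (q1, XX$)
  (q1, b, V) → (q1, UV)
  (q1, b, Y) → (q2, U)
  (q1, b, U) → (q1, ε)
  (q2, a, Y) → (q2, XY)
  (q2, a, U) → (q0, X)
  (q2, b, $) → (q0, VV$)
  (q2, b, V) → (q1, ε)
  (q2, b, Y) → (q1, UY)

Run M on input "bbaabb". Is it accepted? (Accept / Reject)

(q0, bbaabb, $)
  read b, top $: go to q1, push $ → (q1, baabb, $)
  read b, top $: go to q1, push XX$ → (q1, aabb, XX$)
  read a, top X: go to q1, push ε → (q1, abb, X$)
  read a, top X: go to q1, push ε → (q1, bb, $)
  read b, top $: go to q1, push XX$ → (q1, b, XX$)
No transition applies at (q1, b, XX$); input not fully consumed.

Reject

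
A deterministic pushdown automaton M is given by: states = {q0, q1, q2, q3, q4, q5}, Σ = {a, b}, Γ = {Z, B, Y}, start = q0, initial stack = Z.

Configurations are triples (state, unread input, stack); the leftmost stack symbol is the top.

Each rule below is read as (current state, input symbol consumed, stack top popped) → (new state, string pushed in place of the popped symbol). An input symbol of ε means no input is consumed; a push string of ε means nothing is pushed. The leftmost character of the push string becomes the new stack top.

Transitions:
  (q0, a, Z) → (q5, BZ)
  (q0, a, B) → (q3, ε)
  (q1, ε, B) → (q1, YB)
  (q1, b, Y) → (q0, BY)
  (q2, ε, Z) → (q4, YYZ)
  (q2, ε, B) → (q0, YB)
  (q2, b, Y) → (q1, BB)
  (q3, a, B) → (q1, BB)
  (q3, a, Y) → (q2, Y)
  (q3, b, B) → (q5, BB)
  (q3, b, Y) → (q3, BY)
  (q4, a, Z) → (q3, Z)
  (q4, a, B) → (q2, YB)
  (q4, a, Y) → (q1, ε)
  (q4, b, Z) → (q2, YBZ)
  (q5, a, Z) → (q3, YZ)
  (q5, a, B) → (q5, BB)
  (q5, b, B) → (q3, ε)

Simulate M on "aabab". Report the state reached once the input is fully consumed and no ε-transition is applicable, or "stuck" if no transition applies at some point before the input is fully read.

q0

(q0, aabab, Z)
  read a, top Z: go to q5, push BZ → (q5, abab, BZ)
  read a, top B: go to q5, push BB → (q5, bab, BBZ)
  read b, top B: go to q3, push ε → (q3, ab, BZ)
  read a, top B: go to q1, push BB → (q1, b, BBZ)
  ε-move, top B: go to q1, push YB → (q1, b, YBBZ)
  read b, top Y: go to q0, push BY → (q0, ε, BYBBZ)
All input consumed; M is in state q0.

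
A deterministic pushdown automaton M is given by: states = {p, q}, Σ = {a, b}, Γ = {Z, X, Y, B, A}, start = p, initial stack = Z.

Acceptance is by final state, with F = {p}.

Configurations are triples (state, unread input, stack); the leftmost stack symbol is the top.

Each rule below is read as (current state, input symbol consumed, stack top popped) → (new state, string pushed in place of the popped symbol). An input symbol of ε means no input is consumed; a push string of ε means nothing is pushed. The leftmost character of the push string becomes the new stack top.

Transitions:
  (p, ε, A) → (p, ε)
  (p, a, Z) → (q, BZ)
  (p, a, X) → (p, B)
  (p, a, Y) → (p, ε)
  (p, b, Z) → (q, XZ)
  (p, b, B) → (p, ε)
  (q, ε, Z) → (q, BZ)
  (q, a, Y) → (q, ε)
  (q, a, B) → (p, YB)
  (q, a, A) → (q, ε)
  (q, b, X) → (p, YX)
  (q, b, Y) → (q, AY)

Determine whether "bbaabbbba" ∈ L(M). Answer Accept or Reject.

Reject

(p, bbaabbbba, Z) ⊢ (q, baabbbba, XZ) ⊢ (p, aabbbba, YXZ) ⊢ (p, abbbba, XZ) ⊢ (p, bbbba, BZ) ⊢ (p, bbba, Z) ⊢ (q, bba, XZ) ⊢ (p, ba, YXZ)
No transition applies at (p, ba, YXZ); input not fully consumed.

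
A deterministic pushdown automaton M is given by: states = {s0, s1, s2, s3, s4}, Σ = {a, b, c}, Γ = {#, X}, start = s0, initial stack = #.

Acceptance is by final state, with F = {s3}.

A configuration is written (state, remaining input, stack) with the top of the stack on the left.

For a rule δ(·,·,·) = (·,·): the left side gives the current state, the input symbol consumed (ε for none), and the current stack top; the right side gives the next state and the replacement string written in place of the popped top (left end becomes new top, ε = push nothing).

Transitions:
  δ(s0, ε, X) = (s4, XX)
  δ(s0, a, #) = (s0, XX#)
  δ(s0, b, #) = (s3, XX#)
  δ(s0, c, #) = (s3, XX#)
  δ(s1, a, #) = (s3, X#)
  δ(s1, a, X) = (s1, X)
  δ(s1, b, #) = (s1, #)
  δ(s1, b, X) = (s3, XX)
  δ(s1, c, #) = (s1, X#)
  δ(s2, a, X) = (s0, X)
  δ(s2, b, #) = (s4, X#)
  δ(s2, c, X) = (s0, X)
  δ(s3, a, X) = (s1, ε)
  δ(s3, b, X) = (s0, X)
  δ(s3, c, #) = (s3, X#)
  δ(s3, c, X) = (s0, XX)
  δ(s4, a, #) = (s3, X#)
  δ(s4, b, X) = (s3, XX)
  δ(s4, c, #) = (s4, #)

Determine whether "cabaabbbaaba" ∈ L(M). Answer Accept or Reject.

Reject

(s0, cabaabbbaaba, #) ⊢ (s3, abaabbbaaba, XX#) ⊢ (s1, baabbbaaba, X#) ⊢ (s3, aabbbaaba, XX#) ⊢ (s1, abbbaaba, X#) ⊢ (s1, bbbaaba, X#) ⊢ (s3, bbaaba, XX#) ⊢ (s0, baaba, XX#) ⊢ (s4, baaba, XXX#) ⊢ (s3, aaba, XXXX#) ⊢ (s1, aba, XXX#) ⊢ (s1, ba, XXX#) ⊢ (s3, a, XXXX#) ⊢ (s1, ε, XXX#)
All input consumed; state s1 ∉ F and no further ε-move applies.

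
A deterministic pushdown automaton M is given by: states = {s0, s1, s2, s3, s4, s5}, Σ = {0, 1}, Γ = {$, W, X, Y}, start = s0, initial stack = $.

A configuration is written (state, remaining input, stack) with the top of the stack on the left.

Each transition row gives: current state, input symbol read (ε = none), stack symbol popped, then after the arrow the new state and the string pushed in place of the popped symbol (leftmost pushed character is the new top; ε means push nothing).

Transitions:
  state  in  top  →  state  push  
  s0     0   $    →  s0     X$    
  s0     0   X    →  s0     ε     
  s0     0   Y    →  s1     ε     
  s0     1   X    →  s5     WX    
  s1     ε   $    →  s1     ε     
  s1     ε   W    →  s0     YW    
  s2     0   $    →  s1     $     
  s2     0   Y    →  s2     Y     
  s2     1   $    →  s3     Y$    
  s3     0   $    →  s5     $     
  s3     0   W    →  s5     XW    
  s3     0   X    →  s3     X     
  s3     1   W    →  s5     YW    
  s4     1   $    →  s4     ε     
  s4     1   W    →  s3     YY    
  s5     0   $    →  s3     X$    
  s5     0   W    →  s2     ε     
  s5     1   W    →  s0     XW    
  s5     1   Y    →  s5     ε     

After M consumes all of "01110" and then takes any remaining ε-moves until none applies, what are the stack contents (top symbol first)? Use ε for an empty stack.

XWX$

(s0, 01110, $)
  read 0, top $: go to s0, push X$ → (s0, 1110, X$)
  read 1, top X: go to s5, push WX → (s5, 110, WX$)
  read 1, top W: go to s0, push XW → (s0, 10, XWX$)
  read 1, top X: go to s5, push WX → (s5, 0, WXWX$)
  read 0, top W: go to s2, push ε → (s2, ε, XWX$)
All input consumed in state s2 with stack XWX$.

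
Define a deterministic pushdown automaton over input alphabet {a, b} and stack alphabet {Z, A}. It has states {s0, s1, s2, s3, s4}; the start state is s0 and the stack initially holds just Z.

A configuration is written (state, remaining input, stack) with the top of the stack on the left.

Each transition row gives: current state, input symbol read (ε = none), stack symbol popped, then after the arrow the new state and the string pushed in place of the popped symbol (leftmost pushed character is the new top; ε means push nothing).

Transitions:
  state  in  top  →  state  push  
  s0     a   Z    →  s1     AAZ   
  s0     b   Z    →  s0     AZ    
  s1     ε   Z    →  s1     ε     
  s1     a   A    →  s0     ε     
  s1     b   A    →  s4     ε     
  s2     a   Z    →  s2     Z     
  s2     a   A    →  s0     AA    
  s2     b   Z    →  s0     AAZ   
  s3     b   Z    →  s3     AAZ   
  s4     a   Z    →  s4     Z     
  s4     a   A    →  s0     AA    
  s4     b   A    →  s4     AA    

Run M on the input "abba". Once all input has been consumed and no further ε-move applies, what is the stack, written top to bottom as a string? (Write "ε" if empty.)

AAAZ

(s0, abba, Z)
  read a, top Z: go to s1, push AAZ → (s1, bba, AAZ)
  read b, top A: go to s4, push ε → (s4, ba, AZ)
  read b, top A: go to s4, push AA → (s4, a, AAZ)
  read a, top A: go to s0, push AA → (s0, ε, AAAZ)
All input consumed in state s0 with stack AAAZ.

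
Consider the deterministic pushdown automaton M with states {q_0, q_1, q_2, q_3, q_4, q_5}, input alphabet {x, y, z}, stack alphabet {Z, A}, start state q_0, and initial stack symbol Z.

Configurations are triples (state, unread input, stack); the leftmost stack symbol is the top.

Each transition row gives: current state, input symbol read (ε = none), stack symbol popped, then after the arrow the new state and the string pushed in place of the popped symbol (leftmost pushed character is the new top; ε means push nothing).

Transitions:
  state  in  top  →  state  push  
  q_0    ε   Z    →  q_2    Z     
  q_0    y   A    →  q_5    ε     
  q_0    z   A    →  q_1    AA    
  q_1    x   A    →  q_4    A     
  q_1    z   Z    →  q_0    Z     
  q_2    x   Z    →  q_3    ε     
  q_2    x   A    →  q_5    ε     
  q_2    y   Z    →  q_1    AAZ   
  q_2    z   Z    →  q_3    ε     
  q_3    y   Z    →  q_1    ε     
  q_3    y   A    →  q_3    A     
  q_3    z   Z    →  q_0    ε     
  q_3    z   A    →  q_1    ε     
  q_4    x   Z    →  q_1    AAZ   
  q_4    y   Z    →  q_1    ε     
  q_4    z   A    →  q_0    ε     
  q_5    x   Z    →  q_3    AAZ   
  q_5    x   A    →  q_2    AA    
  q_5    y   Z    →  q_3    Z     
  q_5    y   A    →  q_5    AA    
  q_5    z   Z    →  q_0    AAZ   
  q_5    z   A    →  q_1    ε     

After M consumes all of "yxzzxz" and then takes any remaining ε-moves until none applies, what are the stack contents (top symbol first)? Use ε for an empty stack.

AZ

(q_0, yxzzxz, Z) ⊢ (q_2, yxzzxz, Z) ⊢ (q_1, xzzxz, AAZ) ⊢ (q_4, zzxz, AAZ) ⊢ (q_0, zxz, AZ) ⊢ (q_1, xz, AAZ) ⊢ (q_4, z, AAZ) ⊢ (q_0, ε, AZ)
All input consumed in state q_0 with stack AZ.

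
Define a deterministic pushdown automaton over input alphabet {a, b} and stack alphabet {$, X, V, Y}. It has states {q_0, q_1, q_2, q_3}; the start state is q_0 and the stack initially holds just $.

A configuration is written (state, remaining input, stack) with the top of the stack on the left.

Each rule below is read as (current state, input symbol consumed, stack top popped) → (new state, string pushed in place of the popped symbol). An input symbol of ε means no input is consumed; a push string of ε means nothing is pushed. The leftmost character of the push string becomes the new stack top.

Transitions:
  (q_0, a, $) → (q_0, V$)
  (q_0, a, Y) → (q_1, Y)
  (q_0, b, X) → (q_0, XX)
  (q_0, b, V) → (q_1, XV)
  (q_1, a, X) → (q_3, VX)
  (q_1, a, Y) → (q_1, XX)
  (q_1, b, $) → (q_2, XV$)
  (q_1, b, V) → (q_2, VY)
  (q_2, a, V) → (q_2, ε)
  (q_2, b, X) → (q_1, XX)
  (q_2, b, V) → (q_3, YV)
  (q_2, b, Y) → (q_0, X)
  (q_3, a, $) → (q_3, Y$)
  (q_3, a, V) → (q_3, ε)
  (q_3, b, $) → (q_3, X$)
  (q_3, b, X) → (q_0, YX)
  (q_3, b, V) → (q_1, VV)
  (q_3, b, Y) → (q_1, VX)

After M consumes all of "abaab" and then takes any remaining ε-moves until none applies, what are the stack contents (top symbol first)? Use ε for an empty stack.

(q_0, abaab, $)
  read a, top $: go to q_0, push V$ → (q_0, baab, V$)
  read b, top V: go to q_1, push XV → (q_1, aab, XV$)
  read a, top X: go to q_3, push VX → (q_3, ab, VXV$)
  read a, top V: go to q_3, push ε → (q_3, b, XV$)
  read b, top X: go to q_0, push YX → (q_0, ε, YXV$)
All input consumed in state q_0 with stack YXV$.

YXV$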